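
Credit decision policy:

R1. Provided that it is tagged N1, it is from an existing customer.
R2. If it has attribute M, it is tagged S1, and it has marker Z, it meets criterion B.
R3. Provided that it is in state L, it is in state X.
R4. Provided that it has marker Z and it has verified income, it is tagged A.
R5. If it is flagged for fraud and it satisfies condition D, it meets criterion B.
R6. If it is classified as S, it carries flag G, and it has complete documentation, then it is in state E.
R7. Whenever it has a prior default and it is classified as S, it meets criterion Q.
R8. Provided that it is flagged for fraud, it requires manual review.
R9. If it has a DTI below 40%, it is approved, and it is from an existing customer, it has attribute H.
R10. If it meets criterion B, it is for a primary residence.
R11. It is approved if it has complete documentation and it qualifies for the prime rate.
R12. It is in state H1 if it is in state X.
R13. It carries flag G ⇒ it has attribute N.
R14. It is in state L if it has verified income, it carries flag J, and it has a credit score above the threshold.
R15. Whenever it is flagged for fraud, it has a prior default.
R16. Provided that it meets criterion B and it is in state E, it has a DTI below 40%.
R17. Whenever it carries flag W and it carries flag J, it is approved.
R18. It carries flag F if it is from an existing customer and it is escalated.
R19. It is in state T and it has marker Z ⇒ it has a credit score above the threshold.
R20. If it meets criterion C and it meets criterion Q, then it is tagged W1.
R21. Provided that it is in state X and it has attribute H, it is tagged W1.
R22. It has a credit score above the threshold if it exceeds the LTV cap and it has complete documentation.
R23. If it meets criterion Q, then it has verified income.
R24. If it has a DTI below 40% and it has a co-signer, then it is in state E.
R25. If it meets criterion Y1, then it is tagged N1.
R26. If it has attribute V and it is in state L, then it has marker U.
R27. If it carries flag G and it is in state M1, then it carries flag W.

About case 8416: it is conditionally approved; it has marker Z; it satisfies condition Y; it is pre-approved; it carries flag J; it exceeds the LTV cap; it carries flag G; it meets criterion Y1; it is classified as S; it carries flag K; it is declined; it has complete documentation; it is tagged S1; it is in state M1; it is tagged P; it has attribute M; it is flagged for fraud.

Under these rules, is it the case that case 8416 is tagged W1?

By R2 (it has attribute M, it is tagged S1, it has marker Z): it meets criterion B.
By R6 (it is classified as S, it carries flag G, it has complete documentation): it is in state E.
By R15 (it is flagged for fraud): it has a prior default.
By R16 (it meets criterion B, it is in state E): it has a DTI below 40%.
By R22 (it exceeds the LTV cap, it has complete documentation): it has a credit score above the threshold.
By R25 (it meets criterion Y1): it is tagged N1.
By R27 (it carries flag G, it is in state M1): it carries flag W.
By R1 (it is tagged N1): it is from an existing customer.
By R7 (it has a prior default, it is classified as S): it meets criterion Q.
By R17 (it carries flag W, it carries flag J): it is approved.
By R23 (it meets criterion Q): it has verified income.
By R9 (it has a DTI below 40%, it is approved, it is from an existing customer): it has attribute H.
By R14 (it has verified income, it carries flag J, it has a credit score above the threshold): it is in state L.
By R3 (it is in state L): it is in state X.
By R21 (it is in state X, it has attribute H): it is tagged W1.

Yes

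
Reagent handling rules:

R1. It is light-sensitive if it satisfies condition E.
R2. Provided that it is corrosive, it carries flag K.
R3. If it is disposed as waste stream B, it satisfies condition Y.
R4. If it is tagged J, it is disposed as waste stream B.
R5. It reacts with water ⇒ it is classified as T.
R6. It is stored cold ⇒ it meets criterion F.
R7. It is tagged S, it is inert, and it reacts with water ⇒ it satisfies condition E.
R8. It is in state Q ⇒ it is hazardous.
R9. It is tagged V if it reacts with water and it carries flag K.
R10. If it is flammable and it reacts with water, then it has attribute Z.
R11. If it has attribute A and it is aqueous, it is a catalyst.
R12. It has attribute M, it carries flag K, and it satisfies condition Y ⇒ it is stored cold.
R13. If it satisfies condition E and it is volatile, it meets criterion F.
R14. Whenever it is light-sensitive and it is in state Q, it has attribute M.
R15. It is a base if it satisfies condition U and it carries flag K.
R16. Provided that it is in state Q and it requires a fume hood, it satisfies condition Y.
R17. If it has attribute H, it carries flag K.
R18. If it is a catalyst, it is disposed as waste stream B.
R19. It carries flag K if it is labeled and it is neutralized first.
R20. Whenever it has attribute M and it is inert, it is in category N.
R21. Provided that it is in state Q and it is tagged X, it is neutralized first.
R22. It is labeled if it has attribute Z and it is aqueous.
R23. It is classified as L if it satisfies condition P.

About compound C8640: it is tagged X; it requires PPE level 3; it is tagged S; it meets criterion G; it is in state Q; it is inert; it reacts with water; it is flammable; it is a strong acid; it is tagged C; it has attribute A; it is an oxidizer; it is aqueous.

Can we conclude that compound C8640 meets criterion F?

Yes

By R7 (it is tagged S, it is inert, it reacts with water): it satisfies condition E.
By R10 (it is flammable, it reacts with water): it has attribute Z.
By R11 (it has attribute A, it is aqueous): it is a catalyst.
By R18 (it is a catalyst): it is disposed as waste stream B.
By R21 (it is in state Q, it is tagged X): it is neutralized first.
By R22 (it has attribute Z, it is aqueous): it is labeled.
By R1 (it satisfies condition E): it is light-sensitive.
By R3 (it is disposed as waste stream B): it satisfies condition Y.
By R14 (it is light-sensitive, it is in state Q): it has attribute M.
By R19 (it is labeled, it is neutralized first): it carries flag K.
By R12 (it has attribute M, it carries flag K, it satisfies condition Y): it is stored cold.
By R6 (it is stored cold): it meets criterion F.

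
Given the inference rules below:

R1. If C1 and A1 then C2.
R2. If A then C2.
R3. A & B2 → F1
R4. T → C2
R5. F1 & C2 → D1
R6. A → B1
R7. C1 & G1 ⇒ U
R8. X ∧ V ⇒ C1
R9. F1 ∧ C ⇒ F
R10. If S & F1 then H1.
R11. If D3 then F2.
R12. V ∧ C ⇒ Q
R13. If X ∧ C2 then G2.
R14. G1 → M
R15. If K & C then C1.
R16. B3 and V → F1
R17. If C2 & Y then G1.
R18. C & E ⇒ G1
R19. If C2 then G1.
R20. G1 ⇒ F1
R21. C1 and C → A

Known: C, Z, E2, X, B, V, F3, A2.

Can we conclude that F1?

C1  (by R8: X, V)
A  (by R21: C1, C)
C2  (by R2: A)
G1  (by R19: C2)
F1  (by R20: G1)

Yes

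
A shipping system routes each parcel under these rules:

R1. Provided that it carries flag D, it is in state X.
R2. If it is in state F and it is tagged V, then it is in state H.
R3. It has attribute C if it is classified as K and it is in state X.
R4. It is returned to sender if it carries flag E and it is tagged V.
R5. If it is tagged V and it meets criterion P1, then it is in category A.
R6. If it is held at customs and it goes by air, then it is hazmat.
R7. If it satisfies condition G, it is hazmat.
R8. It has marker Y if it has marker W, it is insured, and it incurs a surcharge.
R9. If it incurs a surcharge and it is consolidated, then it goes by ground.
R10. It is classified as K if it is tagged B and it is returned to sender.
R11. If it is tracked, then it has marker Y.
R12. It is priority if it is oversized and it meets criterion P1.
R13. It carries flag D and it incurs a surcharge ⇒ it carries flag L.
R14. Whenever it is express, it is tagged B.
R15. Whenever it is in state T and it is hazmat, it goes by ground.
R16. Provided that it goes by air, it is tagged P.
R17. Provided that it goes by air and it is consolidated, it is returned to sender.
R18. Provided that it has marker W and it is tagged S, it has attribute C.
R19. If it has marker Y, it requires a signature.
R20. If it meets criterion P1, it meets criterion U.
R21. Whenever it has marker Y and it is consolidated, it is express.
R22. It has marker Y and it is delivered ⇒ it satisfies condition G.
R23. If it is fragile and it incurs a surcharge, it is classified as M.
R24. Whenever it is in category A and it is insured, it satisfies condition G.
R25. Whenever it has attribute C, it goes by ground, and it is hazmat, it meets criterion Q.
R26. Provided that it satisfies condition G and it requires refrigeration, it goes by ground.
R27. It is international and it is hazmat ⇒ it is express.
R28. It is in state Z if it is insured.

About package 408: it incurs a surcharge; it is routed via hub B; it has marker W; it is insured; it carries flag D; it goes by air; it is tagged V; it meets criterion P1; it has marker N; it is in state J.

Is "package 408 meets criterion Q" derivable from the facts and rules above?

No

Forward chaining from the given facts derives: is in state X, is in category A, has marker Y, carries flag L, is tagged P, requires a signature, meets criterion U, satisfies condition G, is in state Z, is hazmat.
The only rule concluding "it meets criterion Q" is R25, which needs "it has attribute C"; that is never established.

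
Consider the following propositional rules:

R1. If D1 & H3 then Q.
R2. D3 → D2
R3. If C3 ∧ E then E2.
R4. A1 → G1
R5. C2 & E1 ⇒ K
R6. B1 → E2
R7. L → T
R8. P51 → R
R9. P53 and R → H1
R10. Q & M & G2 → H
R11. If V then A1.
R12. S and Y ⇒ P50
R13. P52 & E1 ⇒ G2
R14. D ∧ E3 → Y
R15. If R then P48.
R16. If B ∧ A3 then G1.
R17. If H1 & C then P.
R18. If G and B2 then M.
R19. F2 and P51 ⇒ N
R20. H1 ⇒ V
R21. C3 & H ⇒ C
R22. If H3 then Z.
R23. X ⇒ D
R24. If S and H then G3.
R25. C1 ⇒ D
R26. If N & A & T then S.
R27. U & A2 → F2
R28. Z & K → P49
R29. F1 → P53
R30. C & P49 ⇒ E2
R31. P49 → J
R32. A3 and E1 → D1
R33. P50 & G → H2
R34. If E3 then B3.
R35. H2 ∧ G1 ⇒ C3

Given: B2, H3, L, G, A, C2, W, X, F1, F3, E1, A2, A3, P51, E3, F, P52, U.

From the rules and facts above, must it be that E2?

Yes

K  (by R5: C2, E1)
T  (by R7: L)
R  (by R8: P51)
G2  (by R13: P52, E1)
M  (by R18: G, B2)
Z  (by R22: H3)
D  (by R23: X)
F2  (by R27: U, A2)
P49  (by R28: Z, K)
P53  (by R29: F1)
D1  (by R32: A3, E1)
Q  (by R1: D1, H3)
H1  (by R9: P53, R)
H  (by R10: Q, M, G2)
Y  (by R14: D, E3)
N  (by R19: F2, P51)
V  (by R20: H1)
S  (by R26: N, A, T)
A1  (by R11: V)
P50  (by R12: S, Y)
H2  (by R33: P50, G)
G1  (by R4: A1)
C3  (by R35: H2, G1)
C  (by R21: C3, H)
E2  (by R30: C, P49)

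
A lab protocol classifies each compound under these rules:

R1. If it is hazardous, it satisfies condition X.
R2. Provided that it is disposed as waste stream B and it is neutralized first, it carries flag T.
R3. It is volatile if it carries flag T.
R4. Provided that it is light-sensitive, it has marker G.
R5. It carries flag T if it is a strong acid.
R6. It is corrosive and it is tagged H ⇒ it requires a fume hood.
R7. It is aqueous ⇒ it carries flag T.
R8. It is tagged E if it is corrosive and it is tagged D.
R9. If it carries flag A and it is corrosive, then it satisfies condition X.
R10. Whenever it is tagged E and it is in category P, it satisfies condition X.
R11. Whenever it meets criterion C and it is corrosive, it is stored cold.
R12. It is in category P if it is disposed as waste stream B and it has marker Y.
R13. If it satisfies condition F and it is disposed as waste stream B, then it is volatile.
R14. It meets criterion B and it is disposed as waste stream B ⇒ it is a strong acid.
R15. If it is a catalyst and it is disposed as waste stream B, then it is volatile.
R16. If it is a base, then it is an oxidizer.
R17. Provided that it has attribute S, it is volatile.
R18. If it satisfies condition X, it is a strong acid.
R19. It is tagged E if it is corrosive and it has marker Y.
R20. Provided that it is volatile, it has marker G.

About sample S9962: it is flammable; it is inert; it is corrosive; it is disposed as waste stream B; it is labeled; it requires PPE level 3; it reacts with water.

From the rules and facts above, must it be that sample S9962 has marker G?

No

Forward chaining from the given facts derives: nothing new.
Rules concluding "it has marker G": R4 needs "it is light-sensitive"; R20 needs "it is volatile" — none of these are established.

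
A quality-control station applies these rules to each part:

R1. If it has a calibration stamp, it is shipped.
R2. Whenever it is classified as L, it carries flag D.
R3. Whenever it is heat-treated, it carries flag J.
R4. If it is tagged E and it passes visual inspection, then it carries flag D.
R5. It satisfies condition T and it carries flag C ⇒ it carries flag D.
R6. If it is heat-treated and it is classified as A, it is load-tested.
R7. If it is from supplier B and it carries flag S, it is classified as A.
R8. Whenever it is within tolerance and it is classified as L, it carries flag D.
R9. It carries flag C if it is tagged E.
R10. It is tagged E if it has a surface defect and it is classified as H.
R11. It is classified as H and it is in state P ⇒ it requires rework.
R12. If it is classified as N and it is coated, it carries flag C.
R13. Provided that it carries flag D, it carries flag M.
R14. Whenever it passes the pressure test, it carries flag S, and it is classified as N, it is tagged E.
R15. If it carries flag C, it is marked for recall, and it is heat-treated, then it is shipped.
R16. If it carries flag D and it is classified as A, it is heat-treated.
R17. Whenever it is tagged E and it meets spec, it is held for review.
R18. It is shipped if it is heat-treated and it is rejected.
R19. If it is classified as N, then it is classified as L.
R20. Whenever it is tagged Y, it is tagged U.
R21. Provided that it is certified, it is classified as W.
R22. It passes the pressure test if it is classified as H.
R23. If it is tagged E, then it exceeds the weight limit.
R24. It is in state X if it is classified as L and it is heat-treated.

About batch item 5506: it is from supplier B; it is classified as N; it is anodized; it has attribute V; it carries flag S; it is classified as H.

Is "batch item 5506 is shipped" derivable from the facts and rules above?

Forward chaining from the given facts derives: is classified as A, is classified as L, passes the pressure test, carries flag D, carries flag M, is tagged E, is heat-treated, exceeds the weight limit, is in state X, carries flag J, is load-tested, carries flag C.
Rules concluding "it is shipped": R1 needs "it has a calibration stamp"; R15 needs "it is marked for recall"; R18 needs "it is rejected" — none of these are established.

No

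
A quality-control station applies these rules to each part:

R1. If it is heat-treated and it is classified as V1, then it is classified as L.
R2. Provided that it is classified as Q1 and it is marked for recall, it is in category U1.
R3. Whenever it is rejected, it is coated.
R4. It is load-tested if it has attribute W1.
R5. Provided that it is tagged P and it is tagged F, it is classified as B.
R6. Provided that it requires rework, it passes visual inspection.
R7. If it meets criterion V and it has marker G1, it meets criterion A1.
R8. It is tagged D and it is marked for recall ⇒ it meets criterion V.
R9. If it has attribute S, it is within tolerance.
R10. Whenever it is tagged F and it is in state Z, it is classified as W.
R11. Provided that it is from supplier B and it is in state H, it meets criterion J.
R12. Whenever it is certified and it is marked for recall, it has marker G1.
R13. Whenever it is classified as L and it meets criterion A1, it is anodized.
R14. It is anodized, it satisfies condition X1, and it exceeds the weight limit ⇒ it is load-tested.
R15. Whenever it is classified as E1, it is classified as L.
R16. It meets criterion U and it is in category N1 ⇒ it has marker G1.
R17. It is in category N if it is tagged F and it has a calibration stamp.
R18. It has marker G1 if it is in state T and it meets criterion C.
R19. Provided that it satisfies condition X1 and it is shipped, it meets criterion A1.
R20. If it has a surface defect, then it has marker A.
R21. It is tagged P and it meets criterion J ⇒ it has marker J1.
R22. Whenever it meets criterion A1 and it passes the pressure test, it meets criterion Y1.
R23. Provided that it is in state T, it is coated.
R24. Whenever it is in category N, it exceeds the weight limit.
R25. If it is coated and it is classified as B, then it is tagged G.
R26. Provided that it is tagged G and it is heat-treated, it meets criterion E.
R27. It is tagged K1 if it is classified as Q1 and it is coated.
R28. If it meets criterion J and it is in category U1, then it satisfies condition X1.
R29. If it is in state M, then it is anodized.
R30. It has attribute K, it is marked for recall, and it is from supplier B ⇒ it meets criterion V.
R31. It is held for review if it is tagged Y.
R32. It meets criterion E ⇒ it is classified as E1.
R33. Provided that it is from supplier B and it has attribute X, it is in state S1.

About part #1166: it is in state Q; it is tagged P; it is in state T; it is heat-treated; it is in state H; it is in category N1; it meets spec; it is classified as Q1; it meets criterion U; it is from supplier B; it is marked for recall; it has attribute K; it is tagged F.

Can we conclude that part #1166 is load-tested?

No

Forward chaining from the given facts derives: is in category U1, is classified as B, meets criterion J, has marker G1, has marker J1, is coated, is tagged G, meets criterion E, is tagged K1, satisfies condition X1, meets criterion V, is classified as E1, meets criterion A1, is classified as L, is anodized.
Rules concluding "it is load-tested": R4 needs "it has attribute W1"; R14 needs "it exceeds the weight limit" — none of these are established.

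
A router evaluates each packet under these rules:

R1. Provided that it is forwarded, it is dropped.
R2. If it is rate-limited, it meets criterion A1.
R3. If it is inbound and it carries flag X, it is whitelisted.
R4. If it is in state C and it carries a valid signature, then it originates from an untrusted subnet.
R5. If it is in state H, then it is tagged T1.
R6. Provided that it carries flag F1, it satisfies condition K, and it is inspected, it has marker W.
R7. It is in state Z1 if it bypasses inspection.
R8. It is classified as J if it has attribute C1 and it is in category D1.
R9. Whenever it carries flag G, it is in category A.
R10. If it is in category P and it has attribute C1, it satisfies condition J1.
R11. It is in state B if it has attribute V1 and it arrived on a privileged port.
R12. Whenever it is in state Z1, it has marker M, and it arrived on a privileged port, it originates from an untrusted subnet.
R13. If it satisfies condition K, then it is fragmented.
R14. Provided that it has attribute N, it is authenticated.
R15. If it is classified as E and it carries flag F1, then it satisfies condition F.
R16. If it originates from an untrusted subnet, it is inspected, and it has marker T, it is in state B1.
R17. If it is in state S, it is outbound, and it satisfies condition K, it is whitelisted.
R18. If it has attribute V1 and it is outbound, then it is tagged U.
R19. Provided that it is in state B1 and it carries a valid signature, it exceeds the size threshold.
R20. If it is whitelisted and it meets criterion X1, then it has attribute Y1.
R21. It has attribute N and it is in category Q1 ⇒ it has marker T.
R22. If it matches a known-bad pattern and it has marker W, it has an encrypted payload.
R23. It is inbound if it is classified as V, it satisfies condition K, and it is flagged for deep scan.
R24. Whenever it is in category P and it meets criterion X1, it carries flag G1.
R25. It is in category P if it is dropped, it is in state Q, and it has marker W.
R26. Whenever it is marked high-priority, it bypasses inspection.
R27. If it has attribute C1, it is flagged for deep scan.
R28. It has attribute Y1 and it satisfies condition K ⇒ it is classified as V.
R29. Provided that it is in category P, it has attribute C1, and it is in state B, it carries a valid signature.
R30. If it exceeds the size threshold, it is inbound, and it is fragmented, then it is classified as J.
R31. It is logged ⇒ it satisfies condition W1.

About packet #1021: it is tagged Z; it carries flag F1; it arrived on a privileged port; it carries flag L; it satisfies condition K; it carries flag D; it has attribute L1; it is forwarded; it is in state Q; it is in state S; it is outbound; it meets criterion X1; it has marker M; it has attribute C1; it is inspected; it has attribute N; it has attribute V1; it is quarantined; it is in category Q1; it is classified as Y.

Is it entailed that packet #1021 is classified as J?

Forward chaining from the given facts derives: is dropped, has marker W, is in state B, is fragmented, is authenticated, is whitelisted, is tagged U, has attribute Y1, has marker T, is in category P, is flagged for deep scan, is classified as V, carries a valid signature, satisfies condition J1, is inbound, carries flag G1.
Rules concluding "it is classified as J": R8 needs "it is in category D1"; R30 needs "it exceeds the size threshold" — none of these are established.

No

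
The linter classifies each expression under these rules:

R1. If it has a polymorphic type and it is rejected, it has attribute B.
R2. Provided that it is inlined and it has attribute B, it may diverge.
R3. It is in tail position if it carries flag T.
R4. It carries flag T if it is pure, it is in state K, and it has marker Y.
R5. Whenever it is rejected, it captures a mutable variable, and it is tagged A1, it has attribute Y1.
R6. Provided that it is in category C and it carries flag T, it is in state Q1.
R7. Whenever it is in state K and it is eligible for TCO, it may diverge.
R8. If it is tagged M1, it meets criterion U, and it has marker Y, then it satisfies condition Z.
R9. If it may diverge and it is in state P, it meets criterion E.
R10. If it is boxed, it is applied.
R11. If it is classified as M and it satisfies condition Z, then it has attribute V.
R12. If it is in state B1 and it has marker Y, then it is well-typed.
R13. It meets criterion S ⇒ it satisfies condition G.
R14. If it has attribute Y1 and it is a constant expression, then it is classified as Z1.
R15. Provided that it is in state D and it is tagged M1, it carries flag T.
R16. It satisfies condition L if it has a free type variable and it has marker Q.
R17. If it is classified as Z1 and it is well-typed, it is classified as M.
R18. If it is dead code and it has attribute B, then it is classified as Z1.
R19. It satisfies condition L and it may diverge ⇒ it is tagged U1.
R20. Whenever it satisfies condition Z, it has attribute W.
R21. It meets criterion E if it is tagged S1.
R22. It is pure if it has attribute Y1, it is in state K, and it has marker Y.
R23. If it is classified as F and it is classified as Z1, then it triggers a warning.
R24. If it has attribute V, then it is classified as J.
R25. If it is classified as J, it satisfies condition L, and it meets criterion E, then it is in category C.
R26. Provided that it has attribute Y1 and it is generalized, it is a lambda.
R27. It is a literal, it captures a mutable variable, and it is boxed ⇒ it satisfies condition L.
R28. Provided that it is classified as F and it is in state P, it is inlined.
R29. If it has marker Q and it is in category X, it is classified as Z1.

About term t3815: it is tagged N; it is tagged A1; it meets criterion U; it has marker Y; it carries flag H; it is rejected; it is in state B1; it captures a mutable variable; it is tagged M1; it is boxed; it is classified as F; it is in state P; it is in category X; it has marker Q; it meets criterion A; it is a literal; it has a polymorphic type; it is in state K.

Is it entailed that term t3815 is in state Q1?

By R1 (it has a polymorphic type, it is rejected): it has attribute B.
By R5 (it is rejected, it captures a mutable variable, it is tagged A1): it has attribute Y1.
By R8 (it is tagged M1, it meets criterion U, it has marker Y): it satisfies condition Z.
By R12 (it is in state B1, it has marker Y): it is well-typed.
By R22 (it has attribute Y1, it is in state K, it has marker Y): it is pure.
By R27 (it is a literal, it captures a mutable variable, it is boxed): it satisfies condition L.
By R28 (it is classified as F, it is in state P): it is inlined.
By R29 (it has marker Q, it is in category X): it is classified as Z1.
By R2 (it is inlined, it has attribute B): it may diverge.
By R4 (it is pure, it is in state K, it has marker Y): it carries flag T.
By R9 (it may diverge, it is in state P): it meets criterion E.
By R17 (it is classified as Z1, it is well-typed): it is classified as M.
By R11 (it is classified as M, it satisfies condition Z): it has attribute V.
By R24 (it has attribute V): it is classified as J.
By R25 (it is classified as J, it satisfies condition L, it meets criterion E): it is in category C.
By R6 (it is in category C, it carries flag T): it is in state Q1.

Yes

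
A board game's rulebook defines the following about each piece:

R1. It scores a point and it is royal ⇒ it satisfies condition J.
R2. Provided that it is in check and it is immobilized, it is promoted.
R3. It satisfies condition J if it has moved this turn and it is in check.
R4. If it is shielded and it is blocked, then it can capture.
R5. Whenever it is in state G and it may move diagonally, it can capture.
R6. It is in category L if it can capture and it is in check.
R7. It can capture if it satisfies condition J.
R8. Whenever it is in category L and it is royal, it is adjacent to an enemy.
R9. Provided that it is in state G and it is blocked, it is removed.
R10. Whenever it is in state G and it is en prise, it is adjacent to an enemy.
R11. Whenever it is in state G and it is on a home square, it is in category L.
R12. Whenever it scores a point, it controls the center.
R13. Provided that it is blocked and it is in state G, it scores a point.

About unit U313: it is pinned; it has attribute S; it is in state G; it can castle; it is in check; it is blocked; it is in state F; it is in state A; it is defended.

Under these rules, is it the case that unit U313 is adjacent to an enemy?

Forward chaining from the given facts derives: is removed, scores a point, controls the center.
Rules concluding "it is adjacent to an enemy": R8 needs "it is in category L"; R10 needs "it is en prise" — none of these are established.

No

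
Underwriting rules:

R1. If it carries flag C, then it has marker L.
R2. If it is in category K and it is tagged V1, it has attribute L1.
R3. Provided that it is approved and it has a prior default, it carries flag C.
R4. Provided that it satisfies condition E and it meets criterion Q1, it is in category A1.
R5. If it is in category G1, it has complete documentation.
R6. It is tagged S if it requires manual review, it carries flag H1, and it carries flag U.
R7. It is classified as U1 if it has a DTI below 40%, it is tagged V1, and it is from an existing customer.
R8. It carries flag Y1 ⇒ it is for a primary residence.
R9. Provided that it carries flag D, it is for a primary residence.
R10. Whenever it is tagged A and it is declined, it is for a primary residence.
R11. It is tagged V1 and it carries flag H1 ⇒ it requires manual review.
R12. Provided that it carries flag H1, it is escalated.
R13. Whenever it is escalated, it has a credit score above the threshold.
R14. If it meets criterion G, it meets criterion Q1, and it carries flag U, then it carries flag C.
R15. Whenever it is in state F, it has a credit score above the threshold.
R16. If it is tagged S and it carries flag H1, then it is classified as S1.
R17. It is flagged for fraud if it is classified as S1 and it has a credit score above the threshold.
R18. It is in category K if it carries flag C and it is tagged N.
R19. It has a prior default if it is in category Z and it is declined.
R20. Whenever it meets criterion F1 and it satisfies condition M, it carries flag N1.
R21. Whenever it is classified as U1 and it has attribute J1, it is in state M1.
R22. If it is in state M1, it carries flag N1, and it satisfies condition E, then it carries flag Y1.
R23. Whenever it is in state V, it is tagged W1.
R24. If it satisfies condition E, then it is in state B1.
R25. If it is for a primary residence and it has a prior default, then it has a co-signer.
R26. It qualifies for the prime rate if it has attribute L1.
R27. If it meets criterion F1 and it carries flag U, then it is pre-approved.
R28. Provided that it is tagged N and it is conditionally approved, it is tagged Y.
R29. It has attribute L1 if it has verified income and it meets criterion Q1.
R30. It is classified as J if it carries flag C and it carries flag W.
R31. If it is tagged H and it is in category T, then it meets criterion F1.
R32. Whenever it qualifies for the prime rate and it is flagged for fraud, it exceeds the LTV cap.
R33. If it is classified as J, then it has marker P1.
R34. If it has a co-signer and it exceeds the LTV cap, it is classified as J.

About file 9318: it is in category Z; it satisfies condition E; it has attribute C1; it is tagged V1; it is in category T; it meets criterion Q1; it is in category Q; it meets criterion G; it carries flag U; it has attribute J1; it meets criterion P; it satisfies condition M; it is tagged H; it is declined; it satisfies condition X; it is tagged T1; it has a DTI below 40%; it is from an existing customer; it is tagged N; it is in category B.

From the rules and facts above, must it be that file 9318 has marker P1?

No

Forward chaining from the given facts derives: is in category A1, is classified as U1, carries flag C, is in category K, has a prior default, is in state M1, is in state B1, meets criterion F1, has marker L, has attribute L1, carries flag N1, carries flag Y1, qualifies for the prime rate, is pre-approved, is for a primary residence, has a co-signer.
The only rule concluding "it has marker P1" is R33, which needs "it is classified as J"; that is never established.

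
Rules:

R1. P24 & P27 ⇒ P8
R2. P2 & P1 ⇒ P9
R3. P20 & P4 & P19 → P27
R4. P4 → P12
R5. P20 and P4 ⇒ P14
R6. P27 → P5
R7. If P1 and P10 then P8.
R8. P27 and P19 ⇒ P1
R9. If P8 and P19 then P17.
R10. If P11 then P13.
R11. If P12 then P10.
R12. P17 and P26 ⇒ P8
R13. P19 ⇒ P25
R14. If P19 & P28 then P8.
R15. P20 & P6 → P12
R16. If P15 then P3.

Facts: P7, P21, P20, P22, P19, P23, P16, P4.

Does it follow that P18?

Forward chaining from the given facts derives: P27, P12, P14, P5, P1, P10, P25, P8, P17.
No rule has P18 as its conclusion, and it is not among the given facts.

No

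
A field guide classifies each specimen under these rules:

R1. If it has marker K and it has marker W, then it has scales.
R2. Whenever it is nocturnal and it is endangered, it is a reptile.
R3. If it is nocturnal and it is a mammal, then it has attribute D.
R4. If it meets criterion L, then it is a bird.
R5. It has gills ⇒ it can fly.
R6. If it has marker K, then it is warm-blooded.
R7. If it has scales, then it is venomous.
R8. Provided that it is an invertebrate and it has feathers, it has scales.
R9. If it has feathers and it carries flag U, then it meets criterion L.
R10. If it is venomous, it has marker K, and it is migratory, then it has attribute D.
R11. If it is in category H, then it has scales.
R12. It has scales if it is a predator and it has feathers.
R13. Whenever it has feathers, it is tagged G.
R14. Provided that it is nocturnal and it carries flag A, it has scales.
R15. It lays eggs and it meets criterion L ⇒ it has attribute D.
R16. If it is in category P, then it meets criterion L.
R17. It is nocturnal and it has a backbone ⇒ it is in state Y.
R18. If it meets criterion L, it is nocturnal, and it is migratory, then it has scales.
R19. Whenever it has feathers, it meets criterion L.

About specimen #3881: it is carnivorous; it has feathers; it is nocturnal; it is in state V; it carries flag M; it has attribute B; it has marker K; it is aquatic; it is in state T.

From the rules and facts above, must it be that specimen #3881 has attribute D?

Forward chaining from the given facts derives: is warm-blooded, is tagged G, meets criterion L, is a bird.
Rules concluding "it has attribute D": R3 needs "it is a mammal"; R10 needs "it is venomous"; R15 needs "it lays eggs" — none of these are established.

No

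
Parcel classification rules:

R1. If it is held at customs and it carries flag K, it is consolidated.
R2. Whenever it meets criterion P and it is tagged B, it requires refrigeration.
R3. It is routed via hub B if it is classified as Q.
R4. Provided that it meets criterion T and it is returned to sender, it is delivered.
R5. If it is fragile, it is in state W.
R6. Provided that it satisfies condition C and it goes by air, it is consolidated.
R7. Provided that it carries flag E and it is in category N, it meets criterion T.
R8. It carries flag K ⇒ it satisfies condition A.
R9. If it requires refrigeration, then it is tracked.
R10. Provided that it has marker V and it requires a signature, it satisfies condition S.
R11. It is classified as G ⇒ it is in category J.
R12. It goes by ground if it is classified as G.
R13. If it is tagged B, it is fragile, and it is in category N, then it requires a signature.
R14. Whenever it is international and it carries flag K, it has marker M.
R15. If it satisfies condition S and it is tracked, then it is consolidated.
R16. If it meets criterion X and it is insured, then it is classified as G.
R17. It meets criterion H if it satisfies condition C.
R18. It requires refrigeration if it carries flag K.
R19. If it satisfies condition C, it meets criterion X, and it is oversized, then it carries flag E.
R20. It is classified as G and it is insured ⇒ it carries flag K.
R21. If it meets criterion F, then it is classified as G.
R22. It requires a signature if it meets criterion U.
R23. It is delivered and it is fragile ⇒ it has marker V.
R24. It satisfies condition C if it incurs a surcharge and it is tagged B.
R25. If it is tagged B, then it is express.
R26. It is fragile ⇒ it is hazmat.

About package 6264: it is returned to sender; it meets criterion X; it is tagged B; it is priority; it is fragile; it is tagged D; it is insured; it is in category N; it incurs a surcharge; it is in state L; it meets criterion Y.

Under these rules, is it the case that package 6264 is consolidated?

No

Forward chaining from the given facts derives: is in state W, requires a signature, is classified as G, carries flag K, satisfies condition C, is express, is hazmat, satisfies condition A, is in category J, goes by ground, meets criterion H, requires refrigeration, is tracked.
Rules concluding "it is consolidated": R1 needs "it is held at customs"; R6 needs "it goes by air"; R15 needs "it satisfies condition S" — none of these are established.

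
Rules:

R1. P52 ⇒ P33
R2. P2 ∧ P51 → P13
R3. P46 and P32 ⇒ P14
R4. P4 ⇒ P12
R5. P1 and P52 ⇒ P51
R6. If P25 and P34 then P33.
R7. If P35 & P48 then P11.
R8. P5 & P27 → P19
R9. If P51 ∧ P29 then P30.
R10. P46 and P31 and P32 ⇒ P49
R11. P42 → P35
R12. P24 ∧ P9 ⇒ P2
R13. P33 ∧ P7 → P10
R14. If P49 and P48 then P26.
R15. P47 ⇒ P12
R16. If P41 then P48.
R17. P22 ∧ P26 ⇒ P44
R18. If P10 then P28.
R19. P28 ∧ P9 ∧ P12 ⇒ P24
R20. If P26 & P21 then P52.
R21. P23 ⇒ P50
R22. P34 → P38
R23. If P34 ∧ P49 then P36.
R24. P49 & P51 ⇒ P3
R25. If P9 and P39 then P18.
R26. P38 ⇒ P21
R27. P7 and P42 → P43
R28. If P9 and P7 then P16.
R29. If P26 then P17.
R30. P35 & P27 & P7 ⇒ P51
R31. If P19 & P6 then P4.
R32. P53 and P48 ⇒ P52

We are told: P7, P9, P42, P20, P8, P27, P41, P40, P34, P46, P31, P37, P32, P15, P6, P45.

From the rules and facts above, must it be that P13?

Forward chaining from the given facts derives: P14, P49, P35, P48, P38, P36, P21, P43, P16, P51, P11, P26, P52, P3, P17, P33, P10, P28.
The only rule concluding P13 is R2, which needs P2; that is never established.

No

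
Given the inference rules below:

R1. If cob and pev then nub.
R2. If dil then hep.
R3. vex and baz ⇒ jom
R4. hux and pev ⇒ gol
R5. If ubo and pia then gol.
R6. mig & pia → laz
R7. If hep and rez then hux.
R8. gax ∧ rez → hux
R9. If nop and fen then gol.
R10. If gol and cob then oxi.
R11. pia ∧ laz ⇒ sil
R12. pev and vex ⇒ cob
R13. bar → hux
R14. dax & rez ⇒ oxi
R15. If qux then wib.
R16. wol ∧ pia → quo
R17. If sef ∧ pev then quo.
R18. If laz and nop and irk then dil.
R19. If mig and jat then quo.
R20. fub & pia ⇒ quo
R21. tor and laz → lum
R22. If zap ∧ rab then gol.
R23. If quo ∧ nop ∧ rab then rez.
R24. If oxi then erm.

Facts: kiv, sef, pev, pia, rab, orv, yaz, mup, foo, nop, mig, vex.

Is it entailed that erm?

No

Forward chaining from the given facts derives: laz, sil, cob, quo, rez, nub.
The only rule concluding erm is R24, which needs oxi; that is never established.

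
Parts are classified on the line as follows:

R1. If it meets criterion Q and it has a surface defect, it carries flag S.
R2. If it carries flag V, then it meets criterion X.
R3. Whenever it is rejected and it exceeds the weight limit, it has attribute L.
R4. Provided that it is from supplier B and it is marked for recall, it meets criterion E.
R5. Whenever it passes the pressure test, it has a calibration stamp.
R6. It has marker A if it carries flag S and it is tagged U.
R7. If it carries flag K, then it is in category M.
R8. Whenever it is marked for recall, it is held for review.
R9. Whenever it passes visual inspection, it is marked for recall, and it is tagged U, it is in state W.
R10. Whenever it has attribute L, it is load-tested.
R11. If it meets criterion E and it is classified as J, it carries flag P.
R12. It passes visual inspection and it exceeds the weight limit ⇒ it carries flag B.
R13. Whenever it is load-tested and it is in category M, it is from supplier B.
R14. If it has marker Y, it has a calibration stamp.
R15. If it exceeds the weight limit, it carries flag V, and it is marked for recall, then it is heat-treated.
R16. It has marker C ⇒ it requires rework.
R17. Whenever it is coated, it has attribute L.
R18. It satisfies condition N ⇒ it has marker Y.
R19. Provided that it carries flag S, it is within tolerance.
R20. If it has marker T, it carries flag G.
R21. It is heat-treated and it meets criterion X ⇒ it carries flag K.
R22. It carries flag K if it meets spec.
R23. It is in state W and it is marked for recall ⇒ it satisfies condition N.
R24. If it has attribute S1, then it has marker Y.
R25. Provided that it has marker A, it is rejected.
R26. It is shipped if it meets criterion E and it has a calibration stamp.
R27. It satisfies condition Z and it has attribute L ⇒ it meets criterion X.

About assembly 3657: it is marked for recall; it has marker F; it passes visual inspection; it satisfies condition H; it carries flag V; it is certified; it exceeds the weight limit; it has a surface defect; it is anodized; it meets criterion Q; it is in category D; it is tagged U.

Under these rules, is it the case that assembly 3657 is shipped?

Yes

By R1 (it meets criterion Q, it has a surface defect): it carries flag S.
By R2 (it carries flag V): it meets criterion X.
By R6 (it carries flag S, it is tagged U): it has marker A.
By R9 (it passes visual inspection, it is marked for recall, it is tagged U): it is in state W.
By R15 (it exceeds the weight limit, it carries flag V, it is marked for recall): it is heat-treated.
By R21 (it is heat-treated, it meets criterion X): it carries flag K.
By R23 (it is in state W, it is marked for recall): it satisfies condition N.
By R25 (it has marker A): it is rejected.
By R3 (it is rejected, it exceeds the weight limit): it has attribute L.
By R7 (it carries flag K): it is in category M.
By R10 (it has attribute L): it is load-tested.
By R13 (it is load-tested, it is in category M): it is from supplier B.
By R18 (it satisfies condition N): it has marker Y.
By R4 (it is from supplier B, it is marked for recall): it meets criterion E.
By R14 (it has marker Y): it has a calibration stamp.
By R26 (it meets criterion E, it has a calibration stamp): it is shipped.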